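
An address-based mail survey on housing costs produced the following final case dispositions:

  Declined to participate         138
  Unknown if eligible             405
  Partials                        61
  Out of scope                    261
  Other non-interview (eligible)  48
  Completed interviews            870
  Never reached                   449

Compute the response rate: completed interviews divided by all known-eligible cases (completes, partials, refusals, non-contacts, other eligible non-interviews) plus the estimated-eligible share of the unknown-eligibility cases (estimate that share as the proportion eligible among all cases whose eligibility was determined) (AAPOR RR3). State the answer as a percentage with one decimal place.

45.5%

Num: 870
Eligible (known): 870 + 61 + 138 + 449 + 48 = 1566
e = 1566 / (1566 + 261) = 1566 / 1827 = 0.8571
Eligible share of unknowns: 0.8571 × 405 = 347.13
Denom: 1566 + 347.13 = 1913.13
RR3 = 870 / 1913.13 = 0.4548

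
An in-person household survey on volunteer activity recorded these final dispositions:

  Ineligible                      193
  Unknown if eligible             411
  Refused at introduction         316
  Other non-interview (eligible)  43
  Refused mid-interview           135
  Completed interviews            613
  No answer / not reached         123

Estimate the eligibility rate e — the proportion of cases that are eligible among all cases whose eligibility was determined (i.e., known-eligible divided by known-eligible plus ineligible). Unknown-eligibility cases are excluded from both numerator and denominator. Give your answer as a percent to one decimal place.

Declined to participate = 316 + 135 = 451
Eligible (known): 613 + 451 + 123 + 43 = 1230
e = 1230 / (1230 + 193) = 1230 / 1423 = 0.8644

86.4%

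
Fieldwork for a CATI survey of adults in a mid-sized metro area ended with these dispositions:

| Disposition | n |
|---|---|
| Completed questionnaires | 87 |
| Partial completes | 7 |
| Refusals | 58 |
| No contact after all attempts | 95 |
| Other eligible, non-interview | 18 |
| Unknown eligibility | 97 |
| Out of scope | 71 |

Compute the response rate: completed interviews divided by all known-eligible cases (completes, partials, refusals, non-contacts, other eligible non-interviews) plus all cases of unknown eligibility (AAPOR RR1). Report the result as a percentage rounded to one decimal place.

Numerator: 87
Denominator: 87 + 7 + 58 + 95 + 18 + 97 = 362
RR1 = 87 / 362 = 0.2403

24.0%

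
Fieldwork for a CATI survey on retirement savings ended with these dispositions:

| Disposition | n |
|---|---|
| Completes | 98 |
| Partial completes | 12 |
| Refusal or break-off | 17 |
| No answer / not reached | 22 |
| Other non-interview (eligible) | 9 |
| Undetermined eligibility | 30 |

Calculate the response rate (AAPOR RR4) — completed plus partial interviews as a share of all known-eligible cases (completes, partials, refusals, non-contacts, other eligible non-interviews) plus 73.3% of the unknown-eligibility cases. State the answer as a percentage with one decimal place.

61.1%

Numerator → 98 + 12 = 110
Determined eligible → 98 + 12 + 17 + 22 + 9 = 158
e × U → 0.7330 × 30 = 21.99
Base → 158 + 21.99 = 179.99
RR4 = 110 / 179.99 = 0.6111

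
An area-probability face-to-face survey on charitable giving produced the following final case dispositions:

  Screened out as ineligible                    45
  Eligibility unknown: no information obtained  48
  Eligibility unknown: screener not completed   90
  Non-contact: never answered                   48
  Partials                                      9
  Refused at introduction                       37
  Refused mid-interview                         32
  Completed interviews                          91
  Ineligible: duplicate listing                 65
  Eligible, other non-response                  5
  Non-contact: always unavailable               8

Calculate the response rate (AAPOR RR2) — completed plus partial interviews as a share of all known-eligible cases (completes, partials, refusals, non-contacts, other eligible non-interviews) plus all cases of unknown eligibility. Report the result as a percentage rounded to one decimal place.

Refused = 37 + 32 = 69
No contact after all attempts = 48 + 8 = 56
Undetermined eligibility = 90 + 48 = 138
Not eligible = 45 + 65 = 110
Num → 91 + 9 = 100
Denominator → 91 + 9 + 69 + 56 + 5 + 138 = 368
RR2 = 100 / 368 = 0.2717

27.2%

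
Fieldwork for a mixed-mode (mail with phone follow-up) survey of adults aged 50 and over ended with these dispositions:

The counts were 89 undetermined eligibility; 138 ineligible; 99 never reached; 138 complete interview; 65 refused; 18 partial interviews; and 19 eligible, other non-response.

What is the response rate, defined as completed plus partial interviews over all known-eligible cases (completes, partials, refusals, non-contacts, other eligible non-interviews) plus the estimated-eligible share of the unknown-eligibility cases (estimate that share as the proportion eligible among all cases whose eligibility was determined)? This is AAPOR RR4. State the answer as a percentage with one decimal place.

Numerator → 138 + 18 = 156
Eligible (known) → 138 + 18 + 65 + 99 + 19 = 339
e = 339 / (339 + 138) = 339 / 477 = 0.7107
Eligible share of unknowns → 0.7107 × 89 = 63.25
Denominator → 339 + 63.25 = 402.25
RR4 = 156 / 402.25 = 0.3878

38.8%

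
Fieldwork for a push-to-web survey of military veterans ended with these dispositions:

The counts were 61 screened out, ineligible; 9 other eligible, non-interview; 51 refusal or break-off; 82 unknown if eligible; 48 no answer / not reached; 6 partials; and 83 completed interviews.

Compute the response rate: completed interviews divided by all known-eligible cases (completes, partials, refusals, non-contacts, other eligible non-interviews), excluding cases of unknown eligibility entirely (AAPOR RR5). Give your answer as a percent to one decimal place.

42.1%

Top → 83
Denominator → 83 + 6 + 51 + 48 + 9 = 197
RR5 = 83 / 197 = 0.4213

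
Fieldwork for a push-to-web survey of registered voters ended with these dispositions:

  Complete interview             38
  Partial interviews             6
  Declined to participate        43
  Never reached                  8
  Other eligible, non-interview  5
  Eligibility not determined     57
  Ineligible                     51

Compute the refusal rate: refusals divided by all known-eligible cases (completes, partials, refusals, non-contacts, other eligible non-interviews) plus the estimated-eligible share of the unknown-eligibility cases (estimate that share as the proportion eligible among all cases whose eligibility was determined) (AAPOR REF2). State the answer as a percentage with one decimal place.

Top = 43
Known eligible = 38 + 6 + 43 + 8 + 5 = 100
e = 100 / (100 + 51) = 100 / 151 = 0.6623
e × U = 0.6623 × 57 = 37.75
Base = 100 + 37.75 = 137.75
REF2 = 43 / 137.75 = 0.3122

31.2%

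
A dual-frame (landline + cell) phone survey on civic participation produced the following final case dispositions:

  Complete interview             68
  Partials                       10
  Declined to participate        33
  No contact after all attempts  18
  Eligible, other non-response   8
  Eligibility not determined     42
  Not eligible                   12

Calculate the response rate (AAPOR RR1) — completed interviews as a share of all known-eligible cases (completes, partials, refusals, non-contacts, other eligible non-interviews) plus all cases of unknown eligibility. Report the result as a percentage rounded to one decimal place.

Numerator: 68
Denom: 68 + 10 + 33 + 18 + 8 + 42 = 179
RR1 = 68 / 179 = 0.3799

38.0%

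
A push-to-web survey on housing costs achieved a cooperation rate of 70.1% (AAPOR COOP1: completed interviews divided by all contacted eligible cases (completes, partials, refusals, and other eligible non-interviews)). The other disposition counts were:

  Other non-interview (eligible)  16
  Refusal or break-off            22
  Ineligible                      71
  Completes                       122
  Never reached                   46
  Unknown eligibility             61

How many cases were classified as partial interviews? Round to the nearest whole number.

14

COOP1 = 122 / D = 0.701
D = 122 / 0.701 = 174.0
Rest of base = 160
partial interviews = 174.0 − 160 ≈ 14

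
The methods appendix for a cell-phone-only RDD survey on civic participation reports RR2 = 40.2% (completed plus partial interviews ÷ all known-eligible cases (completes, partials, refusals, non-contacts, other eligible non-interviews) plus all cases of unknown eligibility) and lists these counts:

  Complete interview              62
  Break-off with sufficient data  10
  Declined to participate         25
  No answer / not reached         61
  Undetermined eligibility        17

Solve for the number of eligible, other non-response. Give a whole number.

Numerator: 62 + 10 = 72
RR2 = 72 / D = 0.402
D = 72 / 0.402 = 179.1
Rest of base = 175
eligible, other non-response = 179.1 − 175 ≈ 4

4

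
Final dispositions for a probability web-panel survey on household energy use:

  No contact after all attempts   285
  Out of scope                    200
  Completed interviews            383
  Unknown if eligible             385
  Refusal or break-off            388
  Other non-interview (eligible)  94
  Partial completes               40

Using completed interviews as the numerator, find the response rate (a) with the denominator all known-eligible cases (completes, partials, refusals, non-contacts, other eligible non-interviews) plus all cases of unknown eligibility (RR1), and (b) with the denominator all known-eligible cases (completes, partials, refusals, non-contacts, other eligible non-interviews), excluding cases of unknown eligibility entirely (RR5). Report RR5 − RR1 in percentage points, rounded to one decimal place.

7.9

Num = 383
Denominator = 383 + 40 + 388 + 285 + 94 + 385 = 1575
RR1 = 383 / 1575 = 0.2432
Denominator = 383 + 40 + 388 + 285 + 94 = 1190
RR5 = 383 / 1190 = 0.3218
Difference = 32.18 − 24.32 = 7.86 percentage points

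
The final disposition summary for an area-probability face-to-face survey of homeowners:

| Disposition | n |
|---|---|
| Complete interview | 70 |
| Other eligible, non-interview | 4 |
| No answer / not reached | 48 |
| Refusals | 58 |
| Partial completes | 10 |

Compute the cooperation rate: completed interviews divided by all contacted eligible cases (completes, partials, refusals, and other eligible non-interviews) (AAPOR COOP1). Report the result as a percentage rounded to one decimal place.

Numerator: 70
Denom: 70 + 10 + 58 + 4 = 142
COOP1 = 70 / 142 = 0.4930

49.3%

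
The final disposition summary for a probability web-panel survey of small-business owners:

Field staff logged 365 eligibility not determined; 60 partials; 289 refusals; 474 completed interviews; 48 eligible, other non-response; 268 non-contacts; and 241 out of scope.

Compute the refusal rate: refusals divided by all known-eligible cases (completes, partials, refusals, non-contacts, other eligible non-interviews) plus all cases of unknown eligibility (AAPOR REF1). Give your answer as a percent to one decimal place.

19.2%

Num: 289
Base: 474 + 60 + 289 + 268 + 48 + 365 = 1504
REF1 = 289 / 1504 = 0.1922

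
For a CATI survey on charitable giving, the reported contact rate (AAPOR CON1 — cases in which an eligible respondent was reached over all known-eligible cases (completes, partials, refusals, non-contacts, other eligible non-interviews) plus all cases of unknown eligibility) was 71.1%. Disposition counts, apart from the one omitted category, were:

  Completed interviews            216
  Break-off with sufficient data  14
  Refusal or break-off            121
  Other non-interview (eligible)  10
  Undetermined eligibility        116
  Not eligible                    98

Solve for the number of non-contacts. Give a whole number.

31

Numerator: 216 + 14 + 121 + 10 = 361
CON1 = 361 / D = 0.711
D = 361 / 0.711 = 507.7
Other denominator terms total 477
non-contacts = 507.7 − 477 ≈ 31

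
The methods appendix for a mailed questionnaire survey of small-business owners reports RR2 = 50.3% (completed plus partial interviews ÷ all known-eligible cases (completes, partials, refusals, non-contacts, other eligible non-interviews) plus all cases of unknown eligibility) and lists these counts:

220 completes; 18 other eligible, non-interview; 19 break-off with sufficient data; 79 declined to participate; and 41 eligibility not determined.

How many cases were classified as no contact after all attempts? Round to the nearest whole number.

98

Num → 220 + 19 = 239
RR2 = 239 / D = 0.503
D = 239 / 0.503 = 475.1
Remaining denominator categories sum to 377
no contact after all attempts = 475.1 − 377 ≈ 98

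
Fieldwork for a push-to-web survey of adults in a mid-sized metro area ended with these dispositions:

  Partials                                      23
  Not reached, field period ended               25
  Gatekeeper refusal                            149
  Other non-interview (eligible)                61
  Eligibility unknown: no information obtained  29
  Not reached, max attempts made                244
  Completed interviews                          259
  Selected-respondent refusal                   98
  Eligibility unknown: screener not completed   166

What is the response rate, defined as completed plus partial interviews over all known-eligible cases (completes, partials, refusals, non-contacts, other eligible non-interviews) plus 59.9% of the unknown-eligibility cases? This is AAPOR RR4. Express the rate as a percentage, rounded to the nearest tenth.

Declined to participate = 149 + 98 = 247
Never reached = 25 + 244 = 269
Eligibility not determined = 166 + 29 = 195
Top = 259 + 23 = 282
Eligible (known) = 259 + 23 + 247 + 269 + 61 = 859
e × U = 0.5990 × 195 = 116.80
Base = 859 + 116.80 = 975.80
RR4 = 282 / 975.80 = 0.2890

28.9%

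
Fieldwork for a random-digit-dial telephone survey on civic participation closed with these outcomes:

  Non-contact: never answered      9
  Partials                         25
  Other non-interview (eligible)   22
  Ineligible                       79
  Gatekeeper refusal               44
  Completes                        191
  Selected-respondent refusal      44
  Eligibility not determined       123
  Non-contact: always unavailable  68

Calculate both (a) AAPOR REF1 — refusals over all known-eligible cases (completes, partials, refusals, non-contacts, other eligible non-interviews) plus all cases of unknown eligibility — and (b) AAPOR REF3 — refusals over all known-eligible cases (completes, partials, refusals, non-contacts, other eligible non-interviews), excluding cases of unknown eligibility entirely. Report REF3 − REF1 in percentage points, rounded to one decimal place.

Refusals = 44 + 44 = 88
Never reached = 9 + 68 = 77
Numerator = 88
Base = 191 + 25 + 88 + 77 + 22 + 123 = 526
REF1 = 88 / 526 = 0.1673
Base = 191 + 25 + 88 + 77 + 22 = 403
REF3 = 88 / 403 = 0.2184
Difference = 21.84 − 16.73 = 5.11 percentage points

5.1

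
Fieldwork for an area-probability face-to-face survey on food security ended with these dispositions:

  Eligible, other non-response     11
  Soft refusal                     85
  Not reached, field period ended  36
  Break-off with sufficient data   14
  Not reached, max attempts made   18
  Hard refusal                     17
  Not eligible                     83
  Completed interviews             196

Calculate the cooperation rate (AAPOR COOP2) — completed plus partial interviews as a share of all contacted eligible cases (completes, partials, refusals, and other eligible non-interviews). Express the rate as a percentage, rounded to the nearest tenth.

65.0%

Declined to participate = 17 + 85 = 102
No answer / not reached = 36 + 18 = 54
Top = 196 + 14 = 210
Denominator = 196 + 14 + 102 + 11 = 323
COOP2 = 210 / 323 = 0.6502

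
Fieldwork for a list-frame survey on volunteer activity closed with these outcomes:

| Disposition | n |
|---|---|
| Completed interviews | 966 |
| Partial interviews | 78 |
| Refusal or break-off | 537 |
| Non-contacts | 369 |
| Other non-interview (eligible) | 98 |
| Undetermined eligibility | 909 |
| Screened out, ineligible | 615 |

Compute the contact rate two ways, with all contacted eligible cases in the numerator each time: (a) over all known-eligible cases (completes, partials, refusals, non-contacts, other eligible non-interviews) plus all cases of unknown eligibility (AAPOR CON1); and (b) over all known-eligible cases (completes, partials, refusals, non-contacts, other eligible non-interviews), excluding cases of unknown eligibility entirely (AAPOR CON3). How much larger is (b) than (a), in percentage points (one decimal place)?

Top → 966 + 78 + 537 + 98 = 1679
Base → 966 + 78 + 537 + 369 + 98 + 909 = 2957
CON1 = 1679 / 2957 = 0.5678
Base → 966 + 78 + 537 + 369 + 98 = 2048
CON3 = 1679 / 2048 = 0.8198
Difference = 81.98 − 56.78 = 25.20 percentage points

25.2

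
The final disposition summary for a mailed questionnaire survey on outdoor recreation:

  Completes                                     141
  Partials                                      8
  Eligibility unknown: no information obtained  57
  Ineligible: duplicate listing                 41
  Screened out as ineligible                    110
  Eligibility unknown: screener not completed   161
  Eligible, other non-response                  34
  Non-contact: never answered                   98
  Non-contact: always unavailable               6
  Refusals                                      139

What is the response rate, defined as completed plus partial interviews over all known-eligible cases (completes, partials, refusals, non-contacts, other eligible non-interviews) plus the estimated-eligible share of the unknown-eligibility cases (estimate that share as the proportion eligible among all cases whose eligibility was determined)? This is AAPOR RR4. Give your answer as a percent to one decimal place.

25.4%

No contact after all attempts = 98 + 6 = 104
Unknown eligibility = 161 + 57 = 218
Out of scope = 110 + 41 = 151
Top: 141 + 8 = 149
Known eligible: 141 + 8 + 139 + 104 + 34 = 426
e = 426 / (426 + 151) = 426 / 577 = 0.7383
e × U: 0.7383 × 218 = 160.95
Denominator: 426 + 160.95 = 586.95
RR4 = 149 / 586.95 = 0.2539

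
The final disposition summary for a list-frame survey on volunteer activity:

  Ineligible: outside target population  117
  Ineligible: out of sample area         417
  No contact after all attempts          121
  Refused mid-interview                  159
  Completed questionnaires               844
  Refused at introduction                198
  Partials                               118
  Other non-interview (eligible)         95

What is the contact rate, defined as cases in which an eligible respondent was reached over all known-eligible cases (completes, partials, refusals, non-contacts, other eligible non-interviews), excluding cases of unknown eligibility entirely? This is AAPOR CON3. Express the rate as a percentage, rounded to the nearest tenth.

Refused = 198 + 159 = 357
Ineligible = 117 + 417 = 534
Numerator: 844 + 118 + 357 + 95 = 1414
Denominator: 844 + 118 + 357 + 121 + 95 = 1535
CON3 = 1414 / 1535 = 0.9212

92.1%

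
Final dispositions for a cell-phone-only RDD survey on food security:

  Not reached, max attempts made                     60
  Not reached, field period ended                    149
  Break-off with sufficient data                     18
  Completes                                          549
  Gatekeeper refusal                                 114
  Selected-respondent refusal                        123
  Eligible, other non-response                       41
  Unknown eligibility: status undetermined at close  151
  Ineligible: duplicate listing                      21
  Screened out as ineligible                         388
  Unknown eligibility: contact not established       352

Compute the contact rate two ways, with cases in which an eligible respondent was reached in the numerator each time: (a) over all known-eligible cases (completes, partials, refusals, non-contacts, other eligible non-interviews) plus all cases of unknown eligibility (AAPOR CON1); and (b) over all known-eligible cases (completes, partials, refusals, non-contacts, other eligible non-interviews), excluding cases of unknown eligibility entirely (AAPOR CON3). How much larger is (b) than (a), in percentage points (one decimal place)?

Refusal or break-off = 114 + 123 = 237
Non-contacts = 149 + 60 = 209
Eligibility not determined = 352 + 151 = 503
Out of scope = 388 + 21 = 409
Top = 549 + 18 + 237 + 41 = 845
Denominator = 549 + 18 + 237 + 209 + 41 + 503 = 1557
CON1 = 845 / 1557 = 0.5427
Denominator = 549 + 18 + 237 + 209 + 41 = 1054
CON3 = 845 / 1054 = 0.8017
Difference = 80.17 − 54.27 = 25.90 percentage points

25.9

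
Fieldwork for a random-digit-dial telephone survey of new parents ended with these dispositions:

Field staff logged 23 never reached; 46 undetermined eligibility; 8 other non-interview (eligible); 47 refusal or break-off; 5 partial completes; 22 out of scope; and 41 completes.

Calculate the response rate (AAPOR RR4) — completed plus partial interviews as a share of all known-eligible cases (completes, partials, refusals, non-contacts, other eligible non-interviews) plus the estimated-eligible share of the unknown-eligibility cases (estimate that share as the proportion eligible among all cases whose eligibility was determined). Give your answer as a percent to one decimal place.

28.2%

Top → 41 + 5 = 46
Determined eligible → 41 + 5 + 47 + 23 + 8 = 124
e = 124 / (124 + 22) = 124 / 146 = 0.8493
Estimated eligible among unknowns → 0.8493 × 46 = 39.07
Denominator → 124 + 39.07 = 163.07
RR4 = 46 / 163.07 = 0.2821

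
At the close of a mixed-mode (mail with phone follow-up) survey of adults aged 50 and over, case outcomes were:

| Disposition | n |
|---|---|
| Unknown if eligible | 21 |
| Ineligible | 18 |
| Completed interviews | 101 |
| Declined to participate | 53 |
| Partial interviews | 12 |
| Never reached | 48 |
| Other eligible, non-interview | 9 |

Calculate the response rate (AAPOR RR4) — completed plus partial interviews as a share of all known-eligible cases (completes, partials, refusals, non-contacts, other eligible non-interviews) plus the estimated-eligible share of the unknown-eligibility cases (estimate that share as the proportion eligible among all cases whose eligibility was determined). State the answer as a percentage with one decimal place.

Num: 101 + 12 = 113
Known eligible: 101 + 12 + 53 + 48 + 9 = 223
e = 223 / (223 + 18) = 223 / 241 = 0.9253
Eligible share of unknowns: 0.9253 × 21 = 19.43
Base: 223 + 19.43 = 242.43
RR4 = 113 / 242.43 = 0.4661

46.6%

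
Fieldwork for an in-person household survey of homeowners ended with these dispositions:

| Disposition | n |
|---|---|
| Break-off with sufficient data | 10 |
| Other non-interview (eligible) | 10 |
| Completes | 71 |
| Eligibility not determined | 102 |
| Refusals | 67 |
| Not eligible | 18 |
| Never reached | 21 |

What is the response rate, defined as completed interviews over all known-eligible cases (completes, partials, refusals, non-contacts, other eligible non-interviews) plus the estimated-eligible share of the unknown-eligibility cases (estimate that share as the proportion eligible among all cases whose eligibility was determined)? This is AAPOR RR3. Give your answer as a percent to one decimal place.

Top → 71
Determined eligible → 71 + 10 + 67 + 21 + 10 = 179
e = 179 / (179 + 18) = 179 / 197 = 0.9086
Eligible share of unknowns → 0.9086 × 102 = 92.68
Denominator → 179 + 92.68 = 271.68
RR3 = 71 / 271.68 = 0.2613

26.1%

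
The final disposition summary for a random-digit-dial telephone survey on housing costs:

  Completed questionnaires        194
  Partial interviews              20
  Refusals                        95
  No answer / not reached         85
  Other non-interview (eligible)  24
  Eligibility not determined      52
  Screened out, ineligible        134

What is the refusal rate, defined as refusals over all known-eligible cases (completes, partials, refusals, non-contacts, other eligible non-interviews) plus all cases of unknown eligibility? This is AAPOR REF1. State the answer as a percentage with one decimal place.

Numerator: 95
Denom: 194 + 20 + 95 + 85 + 24 + 52 = 470
REF1 = 95 / 470 = 0.2021

20.2%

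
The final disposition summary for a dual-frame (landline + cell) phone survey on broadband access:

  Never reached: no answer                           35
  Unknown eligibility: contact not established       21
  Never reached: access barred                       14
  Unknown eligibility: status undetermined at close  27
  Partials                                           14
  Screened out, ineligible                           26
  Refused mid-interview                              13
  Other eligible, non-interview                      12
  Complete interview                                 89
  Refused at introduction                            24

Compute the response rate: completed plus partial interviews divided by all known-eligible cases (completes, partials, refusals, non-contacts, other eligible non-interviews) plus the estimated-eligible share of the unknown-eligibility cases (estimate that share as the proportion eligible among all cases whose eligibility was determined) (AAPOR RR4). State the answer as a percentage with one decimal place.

42.3%

Declined to participate = 24 + 13 = 37
No contact after all attempts = 35 + 14 = 49
Undetermined eligibility = 21 + 27 = 48
Top → 89 + 14 = 103
Eligible (known) → 89 + 14 + 37 + 49 + 12 = 201
e = 201 / (201 + 26) = 201 / 227 = 0.8855
Estimated eligible among unknowns → 0.8855 × 48 = 42.50
Denom → 201 + 42.50 = 243.50
RR4 = 103 / 243.50 = 0.4230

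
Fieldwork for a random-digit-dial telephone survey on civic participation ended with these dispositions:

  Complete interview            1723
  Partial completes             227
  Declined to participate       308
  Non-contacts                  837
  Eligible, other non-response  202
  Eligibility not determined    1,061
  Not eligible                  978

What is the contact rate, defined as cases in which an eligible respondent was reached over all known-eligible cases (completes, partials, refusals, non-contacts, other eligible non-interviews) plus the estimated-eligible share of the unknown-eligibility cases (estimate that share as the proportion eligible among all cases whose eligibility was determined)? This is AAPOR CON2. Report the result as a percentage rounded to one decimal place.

Top → 1723 + 227 + 308 + 202 = 2460
Determined eligible → 1723 + 227 + 308 + 837 + 202 = 3297
e = 3297 / (3297 + 978) = 3297 / 4275 = 0.7712
e × U → 0.7712 × 1061 = 818.24
Base → 3297 + 818.24 = 4115.24
CON2 = 2460 / 4115.24 = 0.5978

59.8%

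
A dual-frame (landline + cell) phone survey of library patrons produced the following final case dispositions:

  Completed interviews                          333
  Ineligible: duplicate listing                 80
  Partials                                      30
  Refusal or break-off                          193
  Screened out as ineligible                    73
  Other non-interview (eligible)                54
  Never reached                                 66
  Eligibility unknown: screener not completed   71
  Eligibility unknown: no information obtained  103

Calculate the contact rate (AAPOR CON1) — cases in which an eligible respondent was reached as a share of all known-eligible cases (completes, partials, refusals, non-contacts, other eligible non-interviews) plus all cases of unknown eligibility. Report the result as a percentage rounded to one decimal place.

71.8%

Unknown eligibility = 71 + 103 = 174
Not eligible = 73 + 80 = 153
Num = 333 + 30 + 193 + 54 = 610
Base = 333 + 30 + 193 + 66 + 54 + 174 = 850
CON1 = 610 / 850 = 0.7176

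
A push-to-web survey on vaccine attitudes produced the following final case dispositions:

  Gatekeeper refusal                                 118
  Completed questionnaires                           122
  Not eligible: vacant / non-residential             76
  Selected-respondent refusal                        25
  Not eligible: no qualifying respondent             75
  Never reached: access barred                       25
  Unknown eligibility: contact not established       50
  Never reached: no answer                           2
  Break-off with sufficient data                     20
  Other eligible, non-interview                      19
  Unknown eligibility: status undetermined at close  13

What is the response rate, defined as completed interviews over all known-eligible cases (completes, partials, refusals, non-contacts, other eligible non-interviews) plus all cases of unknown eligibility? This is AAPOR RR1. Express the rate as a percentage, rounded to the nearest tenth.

31.0%

Refusals = 118 + 25 = 143
No answer / not reached = 2 + 25 = 27
Unknown eligibility = 50 + 13 = 63
Ineligible = 75 + 76 = 151
Top → 122
Denominator → 122 + 20 + 143 + 27 + 19 + 63 = 394
RR1 = 122 / 394 = 0.3096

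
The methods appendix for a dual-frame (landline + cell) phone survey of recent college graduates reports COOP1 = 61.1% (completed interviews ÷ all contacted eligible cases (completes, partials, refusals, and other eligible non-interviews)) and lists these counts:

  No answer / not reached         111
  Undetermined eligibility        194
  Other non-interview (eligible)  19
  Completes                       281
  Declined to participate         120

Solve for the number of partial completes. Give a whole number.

COOP1 = 281 / D = 0.611
D = 281 / 0.611 = 459.9
Other denominator terms total 420
partial completes = 459.9 − 420 ≈ 40

40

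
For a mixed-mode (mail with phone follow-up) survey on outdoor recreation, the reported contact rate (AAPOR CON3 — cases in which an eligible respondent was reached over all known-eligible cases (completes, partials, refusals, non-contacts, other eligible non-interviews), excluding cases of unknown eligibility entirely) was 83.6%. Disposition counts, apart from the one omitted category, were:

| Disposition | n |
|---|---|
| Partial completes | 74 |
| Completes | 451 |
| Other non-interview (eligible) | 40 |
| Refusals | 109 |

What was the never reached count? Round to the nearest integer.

132

Numerator = 451 + 74 + 109 + 40 = 674
CON3 = 674 / D = 0.836
D = 674 / 0.836 = 806.2
Other denominator terms total 674
never reached = 806.2 − 674 ≈ 132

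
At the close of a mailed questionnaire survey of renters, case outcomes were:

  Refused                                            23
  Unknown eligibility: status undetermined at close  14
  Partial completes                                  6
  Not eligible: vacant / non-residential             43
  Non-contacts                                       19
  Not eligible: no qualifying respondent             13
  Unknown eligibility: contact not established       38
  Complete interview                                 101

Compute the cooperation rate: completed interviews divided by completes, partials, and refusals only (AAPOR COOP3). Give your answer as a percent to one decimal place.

Eligibility not determined = 38 + 14 = 52
Ineligible = 13 + 43 = 56
Top = 101
Denom = 101 + 6 + 23 = 130
COOP3 = 101 / 130 = 0.7769

77.7%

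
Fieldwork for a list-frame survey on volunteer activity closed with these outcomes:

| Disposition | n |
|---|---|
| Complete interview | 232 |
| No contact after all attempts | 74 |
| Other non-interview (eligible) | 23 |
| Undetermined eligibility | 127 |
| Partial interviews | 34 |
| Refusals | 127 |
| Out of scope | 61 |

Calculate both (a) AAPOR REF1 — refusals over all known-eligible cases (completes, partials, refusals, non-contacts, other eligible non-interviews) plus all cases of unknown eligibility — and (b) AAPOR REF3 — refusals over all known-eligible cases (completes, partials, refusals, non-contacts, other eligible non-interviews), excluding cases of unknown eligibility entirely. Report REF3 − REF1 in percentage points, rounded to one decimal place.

5.3

Top = 127
Denominator = 232 + 34 + 127 + 74 + 23 + 127 = 617
REF1 = 127 / 617 = 0.2058
Denominator = 232 + 34 + 127 + 74 + 23 = 490
REF3 = 127 / 490 = 0.2592
Difference = 25.92 − 20.58 = 5.34 percentage points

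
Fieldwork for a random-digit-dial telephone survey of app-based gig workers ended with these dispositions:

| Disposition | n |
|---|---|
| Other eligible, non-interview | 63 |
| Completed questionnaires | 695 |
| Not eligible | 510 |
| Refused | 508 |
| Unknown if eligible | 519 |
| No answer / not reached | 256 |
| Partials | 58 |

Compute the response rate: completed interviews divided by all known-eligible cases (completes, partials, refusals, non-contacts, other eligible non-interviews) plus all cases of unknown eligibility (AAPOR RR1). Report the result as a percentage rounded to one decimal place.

33.1%

Num → 695
Denom → 695 + 58 + 508 + 256 + 63 + 519 = 2099
RR1 = 695 / 2099 = 0.3311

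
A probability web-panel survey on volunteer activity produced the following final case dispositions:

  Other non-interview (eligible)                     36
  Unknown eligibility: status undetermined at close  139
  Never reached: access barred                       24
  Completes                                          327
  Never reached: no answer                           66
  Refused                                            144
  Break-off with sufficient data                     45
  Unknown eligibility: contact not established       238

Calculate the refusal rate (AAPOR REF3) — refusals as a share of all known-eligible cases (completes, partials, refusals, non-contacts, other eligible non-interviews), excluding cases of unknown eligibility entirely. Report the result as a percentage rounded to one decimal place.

Never reached = 66 + 24 = 90
Unknown eligibility = 238 + 139 = 377
Num = 144
Base = 327 + 45 + 144 + 90 + 36 = 642
REF3 = 144 / 642 = 0.2243

22.4%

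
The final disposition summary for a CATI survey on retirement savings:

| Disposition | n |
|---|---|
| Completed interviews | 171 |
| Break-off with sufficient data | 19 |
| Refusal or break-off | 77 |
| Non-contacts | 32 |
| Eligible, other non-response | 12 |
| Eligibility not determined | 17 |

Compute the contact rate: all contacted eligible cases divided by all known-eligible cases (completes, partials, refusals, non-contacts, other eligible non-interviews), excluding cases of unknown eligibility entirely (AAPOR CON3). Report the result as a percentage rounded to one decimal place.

89.7%

Top → 171 + 19 + 77 + 12 = 279
Denominator → 171 + 19 + 77 + 32 + 12 = 311
CON3 = 279 / 311 = 0.8971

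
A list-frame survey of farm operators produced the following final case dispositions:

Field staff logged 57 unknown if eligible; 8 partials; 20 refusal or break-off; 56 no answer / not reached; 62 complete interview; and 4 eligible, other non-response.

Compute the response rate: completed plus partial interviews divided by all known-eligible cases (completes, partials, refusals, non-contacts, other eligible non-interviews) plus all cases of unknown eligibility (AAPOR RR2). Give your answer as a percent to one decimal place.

Top → 62 + 8 = 70
Base → 62 + 8 + 20 + 56 + 4 + 57 = 207
RR2 = 70 / 207 = 0.3382

33.8%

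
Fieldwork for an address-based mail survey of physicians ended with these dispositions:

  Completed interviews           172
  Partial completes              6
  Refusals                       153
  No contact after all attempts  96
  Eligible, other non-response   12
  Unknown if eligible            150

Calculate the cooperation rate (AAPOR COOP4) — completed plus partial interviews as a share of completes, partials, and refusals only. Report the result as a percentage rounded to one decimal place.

53.8%

Numerator = 172 + 6 = 178
Base = 172 + 6 + 153 = 331
COOP4 = 178 / 331 = 0.5378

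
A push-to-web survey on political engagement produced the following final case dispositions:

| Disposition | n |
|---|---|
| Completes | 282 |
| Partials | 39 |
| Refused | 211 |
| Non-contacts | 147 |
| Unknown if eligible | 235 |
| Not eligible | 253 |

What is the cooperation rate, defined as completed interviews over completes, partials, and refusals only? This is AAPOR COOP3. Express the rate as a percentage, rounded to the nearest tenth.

53.0%

Num = 282
Denom = 282 + 39 + 211 = 532
COOP3 = 282 / 532 = 0.5301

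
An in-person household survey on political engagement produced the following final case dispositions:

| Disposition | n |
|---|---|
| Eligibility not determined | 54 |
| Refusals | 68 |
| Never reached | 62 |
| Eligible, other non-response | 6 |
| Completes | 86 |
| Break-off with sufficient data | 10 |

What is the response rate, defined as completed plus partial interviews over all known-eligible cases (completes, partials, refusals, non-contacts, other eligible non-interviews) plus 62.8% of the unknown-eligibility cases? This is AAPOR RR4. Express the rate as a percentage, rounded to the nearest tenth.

Num = 86 + 10 = 96
Eligible (known) = 86 + 10 + 68 + 62 + 6 = 232
Estimated eligible among unknowns = 0.6280 × 54 = 33.91
Denominator = 232 + 33.91 = 265.91
RR4 = 96 / 265.91 = 0.3610

36.1%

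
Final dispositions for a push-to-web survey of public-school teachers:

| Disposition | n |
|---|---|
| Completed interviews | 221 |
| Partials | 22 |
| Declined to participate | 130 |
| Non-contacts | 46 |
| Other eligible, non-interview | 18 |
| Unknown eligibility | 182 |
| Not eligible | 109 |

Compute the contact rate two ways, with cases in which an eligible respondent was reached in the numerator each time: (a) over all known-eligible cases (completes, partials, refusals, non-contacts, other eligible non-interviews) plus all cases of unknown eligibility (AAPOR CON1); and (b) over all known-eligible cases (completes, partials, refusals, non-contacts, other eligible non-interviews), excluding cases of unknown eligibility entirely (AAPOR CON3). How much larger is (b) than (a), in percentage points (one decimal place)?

Top → 221 + 22 + 130 + 18 = 391
Denominator → 221 + 22 + 130 + 46 + 18 + 182 = 619
CON1 = 391 / 619 = 0.6317
Denominator → 221 + 22 + 130 + 46 + 18 = 437
CON3 = 391 / 437 = 0.8947
Difference = 89.47 − 63.17 = 26.30 percentage points

26.3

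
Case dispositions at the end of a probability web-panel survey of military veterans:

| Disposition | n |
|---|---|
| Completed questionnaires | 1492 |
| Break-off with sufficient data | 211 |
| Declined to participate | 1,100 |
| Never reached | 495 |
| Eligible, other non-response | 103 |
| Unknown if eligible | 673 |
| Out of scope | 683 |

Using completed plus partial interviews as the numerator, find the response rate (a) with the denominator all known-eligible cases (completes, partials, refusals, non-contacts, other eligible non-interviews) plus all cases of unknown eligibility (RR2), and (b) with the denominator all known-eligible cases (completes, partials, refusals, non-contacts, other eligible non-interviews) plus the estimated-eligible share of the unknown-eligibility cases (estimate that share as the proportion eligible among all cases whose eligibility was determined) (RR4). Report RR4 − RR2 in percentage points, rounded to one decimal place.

1.2

Num: 1492 + 211 = 1703
Base: 1492 + 211 + 1100 + 495 + 103 + 673 = 4074
RR2 = 1703 / 4074 = 0.4180
Determined eligible: 1492 + 211 + 1100 + 495 + 103 = 3401
e = 3401 / (3401 + 683) = 3401 / 4084 = 0.8328
Estimated eligible among unknowns: 0.8328 × 673 = 560.47
Base: 3401 + 560.47 = 3961.47
RR4 = 1703 / 3961.47 = 0.4299
Difference = 42.99 − 41.80 = 1.19 percentage points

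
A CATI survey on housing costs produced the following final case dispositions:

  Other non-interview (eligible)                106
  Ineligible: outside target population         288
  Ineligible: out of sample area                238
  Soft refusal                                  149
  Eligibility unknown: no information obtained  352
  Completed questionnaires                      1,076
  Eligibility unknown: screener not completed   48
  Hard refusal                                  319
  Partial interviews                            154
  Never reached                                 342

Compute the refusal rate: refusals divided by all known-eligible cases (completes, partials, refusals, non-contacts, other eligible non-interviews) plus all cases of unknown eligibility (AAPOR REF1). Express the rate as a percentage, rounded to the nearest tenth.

18.4%

Refusal or break-off = 319 + 149 = 468
Undetermined eligibility = 48 + 352 = 400
Not eligible = 288 + 238 = 526
Num → 468
Base → 1076 + 154 + 468 + 342 + 106 + 400 = 2546
REF1 = 468 / 2546 = 0.1838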